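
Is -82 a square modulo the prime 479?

yes

(-82|479)
  = -(82|479)    [479 ≡ 3 mod 4 ⇒ (-1|479) = -1]
  = -(41|479)    [479 ≡ 7 mod 8 ⇒ (2|479) = +1]
  = -(479|41)    [QR: 41 ≡ 1 mod 4, sign kept]
  = -(28|41)    [479 ≡ 28 mod 41]
  = -(7|41)    [41 ≡ 1 mod 8 ⇒ (2|41)^2 = +1]
  = -(41|7)    [QR: 41 ≡ 1 mod 4, sign kept]
  = -(6|7)    [41 ≡ 6 mod 7]
  = -(3|7)    [7 ≡ 7 mod 8 ⇒ (2|7) = +1]
  = (7|3)    [QR: both ≡ 3 mod 4, sign flips]
  = (1|3)    [7 ≡ 1 mod 3]
  = 1    [(1|3) = 1]
(-82|479) = 1, and 479 is prime, so -82 is a quadratic residue mod 479.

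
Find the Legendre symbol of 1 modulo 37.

1

(1/37) = 1. Collecting the sign factors: 1.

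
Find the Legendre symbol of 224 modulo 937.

-1

Factor out 2: 224 = 2^5·7. Since 937 ≡ 1 (mod 8), (2/937) = +1, and (2/937)^5 = +1. Now have (7/937).
937 ≡ 1 (mod 4), so quadratic reciprocity gives (7/937) = (937/7). Reduce: 937 ≡ 6 (mod 7). Now have (6/7).
Factor out 2: 6 = 2·3. Since 7 ≡ 7 (mod 8), (2/7) = +1. Now have (3/7).
Both 3 ≡ 3 and 7 ≡ 3 (mod 4), so reciprocity gives (3/7) = -(7/3). Reduce: 7 ≡ 1 (mod 3). Now have -(1/3).
(1/3) = 1. Collecting the sign factors: -1.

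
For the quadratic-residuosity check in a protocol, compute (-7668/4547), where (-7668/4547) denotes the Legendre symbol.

1

(-7668/4547)
  = (1426/4547)    [-7668 ≡ 1426 mod 4547]
  = -(713/4547)    [4547 ≡ 3 mod 8 ⇒ (2/4547) = -1]
  = -(4547/713)    [QR: 713 ≡ 1 mod 4, sign kept]
  = -(269/713)    [4547 ≡ 269 mod 713]
  = -(713/269)    [QR: 269 ≡ 1 mod 4, sign kept]
  = -(175/269)    [713 ≡ 175 mod 269]
  = -(269/175)    [QR: 269 ≡ 1 mod 4, sign kept]
  = -(94/175)    [269 ≡ 94 mod 175]
  = -(47/175)    [175 ≡ 7 mod 8 ⇒ (2/175) = +1]
  = (175/47)    [QR: both ≡ 3 mod 4, sign flips]
  = (34/47)    [175 ≡ 34 mod 47]
  = (17/47)    [47 ≡ 7 mod 8 ⇒ (2/47) = +1]
  = (47/17)    [QR: 17 ≡ 1 mod 4, sign kept]
  = (13/17)    [47 ≡ 13 mod 17]
  = (17/13)    [QR: 13 ≡ 1 mod 4, sign kept]
  = (4/13)    [17 ≡ 4 mod 13]
  = (1/13)    [13 ≡ 5 mod 8 ⇒ (2/13)^2 = +1]
  = 1    [(1/13) = 1]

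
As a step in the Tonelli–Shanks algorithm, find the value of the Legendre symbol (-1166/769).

1

Reduce the numerator: -1166 ≡ 372 (mod 769), so (-1166/769) = (372/769).
Factor out 2: 372 = 2^2·93. Since 769 ≡ 1 (mod 8), (2/769) = +1, and (2/769)^2 = +1. Now have (93/769).
93 ≡ 1 (mod 4), so quadratic reciprocity gives (93/769) = (769/93). Reduce: 769 ≡ 25 (mod 93). Now have (25/93).
25 ≡ 1 (mod 4), so quadratic reciprocity gives (25/93) = (93/25). Reduce: 93 ≡ 18 (mod 25). Now have (18/25).
Factor out 2: 18 = 2·9. Since 25 ≡ 1 (mod 8), (2/25) = +1. Now have (9/25).
9 ≡ 1 (mod 4), so quadratic reciprocity gives (9/25) = (25/9). Reduce: 25 ≡ 7 (mod 9). Now have (7/9).
9 ≡ 1 (mod 4), so quadratic reciprocity gives (7/9) = (9/7). Reduce: 9 ≡ 2 (mod 7). Now have (2/7).
Factor out 2: 2 = 2. Since 7 ≡ 7 (mod 8), (2/7) = +1. Now have (1/7).
(1/7) = 1. Collecting the sign factors: 1.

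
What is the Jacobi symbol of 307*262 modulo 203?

-1

By multiplicativity, (307·262/203) = (307/203)·(262/203).
First factor (307/203):
Reduce the numerator: 307 ≡ 104 (mod 203), so (307/203) = (104/203).
Factor out 2: 104 = 2^3·13. Since 203 ≡ 3 (mod 8), (2/203) = -1, and (2/203)^3 = -1. Now have -(13/203).
13 ≡ 1 (mod 4), so quadratic reciprocity gives (13/203) = (203/13). Reduce: 203 ≡ 8 (mod 13). Now have -(8/13).
Factor out 2: 8 = 2^3. Since 13 ≡ 5 (mod 8), (2/13) = -1, and (2/13)^3 = -1. Now have (1/13).
(1/13) = 1. Collecting the sign factors: 1.
Second factor (262/203):
Reduce the numerator: 262 ≡ 59 (mod 203), so (262/203) = (59/203).
Both 59 ≡ 3 and 203 ≡ 3 (mod 4), so reciprocity gives (59/203) = -(203/59). Reduce: 203 ≡ 26 (mod 59). Now have -(26/59).
Factor out 2: 26 = 2·13. Since 59 ≡ 3 (mod 8), (2/59) = -1. Now have (13/59).
13 ≡ 1 (mod 4), so quadratic reciprocity gives (13/59) = (59/13). Reduce: 59 ≡ 7 (mod 13). Now have (7/13).
13 ≡ 1 (mod 4), so quadratic reciprocity gives (7/13) = (13/7). Reduce: 13 ≡ 6 (mod 7). Now have (6/7).
Factor out 2: 6 = 2·3. Since 7 ≡ 7 (mod 8), (2/7) = +1. Now have (3/7).
Both 3 ≡ 3 and 7 ≡ 3 (mod 4), so reciprocity gives (3/7) = -(7/3). Reduce: 7 ≡ 1 (mod 3). Now have -(1/3).
(1/3) = 1. Collecting the sign factors: -1.
Product: (1)·(-1) = -1.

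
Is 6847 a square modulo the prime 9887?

no

(6847/9887)
  = -(9887/6847)    [QR: both ≡ 3 mod 4, sign flips]
  = -(3040/6847)    [9887 ≡ 3040 mod 6847]
  = -(95/6847)    [6847 ≡ 7 mod 8 ⇒ (2/6847)^5 = +1]
  = (6847/95)    [QR: both ≡ 3 mod 4, sign flips]
  = (7/95)    [6847 ≡ 7 mod 95]
  = -(95/7)    [QR: both ≡ 3 mod 4, sign flips]
  = -(4/7)    [95 ≡ 4 mod 7]
  = -(1/7)    [7 ≡ 7 mod 8 ⇒ (2/7)^2 = +1]
  = -1    [(1/7) = 1]
(6847/9887) = -1, and 9887 is prime, so 6847 is not a quadratic residue mod 9887.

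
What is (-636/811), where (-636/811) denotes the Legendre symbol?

(-636/811)
  = (175/811)    [-636 ≡ 175 mod 811]
  = -(811/175)    [QR: both ≡ 3 mod 4, sign flips]
  = -(111/175)    [811 ≡ 111 mod 175]
  = (175/111)    [QR: both ≡ 3 mod 4, sign flips]
  = (64/111)    [175 ≡ 64 mod 111]
  = (1/111)    [111 ≡ 7 mod 8 ⇒ (2/111)^6 = +1]
  = 1    [(1/111) = 1]

1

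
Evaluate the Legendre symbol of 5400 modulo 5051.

-1

Reduce the numerator: 5400 ≡ 349 (mod 5051), so (5400/5051) = (349/5051).
349 ≡ 1 (mod 4), so quadratic reciprocity gives (349/5051) = (5051/349). Reduce: 5051 ≡ 165 (mod 349). Now have (165/349).
165 ≡ 1 (mod 4), so quadratic reciprocity gives (165/349) = (349/165). Reduce: 349 ≡ 19 (mod 165). Now have (19/165).
165 ≡ 1 (mod 4), so quadratic reciprocity gives (19/165) = (165/19). Reduce: 165 ≡ 13 (mod 19). Now have (13/19).
13 ≡ 1 (mod 4), so quadratic reciprocity gives (13/19) = (19/13). Reduce: 19 ≡ 6 (mod 13). Now have (6/13).
Factor out 2: 6 = 2·3. Since 13 ≡ 5 (mod 8), (2/13) = -1. Now have -(3/13).
13 ≡ 1 (mod 4), so quadratic reciprocity gives (3/13) = (13/3). Reduce: 13 ≡ 1 (mod 3). Now have -(1/3).
(1/3) = 1. Collecting the sign factors: -1.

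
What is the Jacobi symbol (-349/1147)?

-1

(-349/1147)
  = -(349/1147)    [1147 ≡ 3 mod 4 ⇒ (-1/1147) = -1]
  = -(1147/349)    [QR: 349 ≡ 1 mod 4, sign kept]
  = -(100/349)    [1147 ≡ 100 mod 349]
  = -(25/349)    [349 ≡ 5 mod 8 ⇒ (2/349)^2 = +1]
  = -(349/25)    [QR: 25 ≡ 1 mod 4, sign kept]
  = -(24/25)    [349 ≡ 24 mod 25]
  = -(3/25)    [25 ≡ 1 mod 8 ⇒ (2/25)^3 = +1]
  = -(25/3)    [QR: 25 ≡ 1 mod 4, sign kept]
  = -(1/3)    [25 ≡ 1 mod 3]
  = -1    [(1/3) = 1]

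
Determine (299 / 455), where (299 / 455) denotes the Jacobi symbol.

(299 / 455)
  = -(455 / 299)    [QR: both ≡ 3 mod 4, sign flips]
  = -(156 / 299)    [455 ≡ 156 mod 299]
  = -(39 / 299)    [299 ≡ 3 mod 8 ⇒ (2 / 299)^2 = +1]
  = (299 / 39)    [QR: both ≡ 3 mod 4, sign flips]
  = (26 / 39)    [299 ≡ 26 mod 39]
  = (13 / 39)    [39 ≡ 7 mod 8 ⇒ (2 / 39) = +1]
  = (39 / 13)    [QR: 13 ≡ 1 mod 4, sign kept]
  = (0 / 13)    [39 ≡ 0 mod 13]
  = 0    [numerator 0, gcd > 1]

0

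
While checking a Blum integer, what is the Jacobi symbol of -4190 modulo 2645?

0

Reduce the numerator: -4190 ≡ 1100 (mod 2645), so (-4190/2645) = (1100/2645).
Factor out 2: 1100 = 2^2·275. Since 2645 ≡ 5 (mod 8), (2/2645) = -1, and (2/2645)^2 = +1. Now have (275/2645).
2645 ≡ 1 (mod 4), so quadratic reciprocity gives (275/2645) = (2645/275). Reduce: 2645 ≡ 170 (mod 275). Now have (170/275).
Factor out 2: 170 = 2·85. Since 275 ≡ 3 (mod 8), (2/275) = -1. Now have -(85/275).
85 ≡ 1 (mod 4), so quadratic reciprocity gives (85/275) = (275/85). Reduce: 275 ≡ 20 (mod 85). Now have -(20/85).
Factor out 2: 20 = 2^2·5. Since 85 ≡ 5 (mod 8), (2/85) = -1, and (2/85)^2 = +1. Now have -(5/85).
5 ≡ 1 (mod 4), so quadratic reciprocity gives (5/85) = (85/5). Reduce: 85 ≡ 0 (mod 5). Now have -(0/5).
The numerator is now 0 with denominator 5 > 1: the symbol is 0.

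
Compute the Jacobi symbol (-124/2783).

Pull out -1: (-124/2783) = (-1/2783)·(124/2783). Since 2783 ≡ 3 (mod 4), (-1/2783) = -1. Now have -(124/2783).
Factor out 2: 124 = 2^2·31. Since 2783 ≡ 7 (mod 8), (2/2783) = +1, and (2/2783)^2 = +1. Now have -(31/2783).
Both 31 ≡ 3 and 2783 ≡ 3 (mod 4), so reciprocity gives (31/2783) = -(2783/31). Reduce: 2783 ≡ 24 (mod 31). Now have (24/31).
Factor out 2: 24 = 2^3·3. Since 31 ≡ 7 (mod 8), (2/31) = +1, and (2/31)^3 = +1. Now have (3/31).
Both 3 ≡ 3 and 31 ≡ 3 (mod 4), so reciprocity gives (3/31) = -(31/3). Reduce: 31 ≡ 1 (mod 3). Now have -(1/3).
(1/3) = 1. Collecting the sign factors: -1.

-1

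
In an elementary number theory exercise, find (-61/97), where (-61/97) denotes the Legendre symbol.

1

Pull out -1: (-61/97) = (-1/97)·(61/97). Since 97 ≡ 1 (mod 4), (-1/97) = +1. Now have (61/97).
61 ≡ 1 (mod 4), so quadratic reciprocity gives (61/97) = (97/61). Reduce: 97 ≡ 36 (mod 61). Now have (36/61).
Factor out 2: 36 = 2^2·9. Since 61 ≡ 5 (mod 8), (2/61) = -1, and (2/61)^2 = +1. Now have (9/61).
9 ≡ 1 (mod 4), so quadratic reciprocity gives (9/61) = (61/9). Reduce: 61 ≡ 7 (mod 9). Now have (7/9).
9 ≡ 1 (mod 4), so quadratic reciprocity gives (7/9) = (9/7). Reduce: 9 ≡ 2 (mod 7). Now have (2/7).
Factor out 2: 2 = 2. Since 7 ≡ 7 (mod 8), (2/7) = +1. Now have (1/7).
(1/7) = 1. Collecting the sign factors: 1.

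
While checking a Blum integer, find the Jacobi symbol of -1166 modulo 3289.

0

Pull out -1: (-1166|3289) = (-1|3289)·(1166|3289). Since 3289 ≡ 1 (mod 4), (-1|3289) = +1. Now have (1166|3289).
Factor out 2: 1166 = 2·583. Since 3289 ≡ 1 (mod 8), (2|3289) = +1. Now have (583|3289).
3289 ≡ 1 (mod 4), so quadratic reciprocity gives (583|3289) = (3289|583). Reduce: 3289 ≡ 374 (mod 583). Now have (374|583).
Factor out 2: 374 = 2·187. Since 583 ≡ 7 (mod 8), (2|583) = +1. Now have (187|583).
Both 187 ≡ 3 and 583 ≡ 3 (mod 4), so reciprocity gives (187|583) = -(583|187). Reduce: 583 ≡ 22 (mod 187). Now have -(22|187).
Factor out 2: 22 = 2·11. Since 187 ≡ 3 (mod 8), (2|187) = -1. Now have (11|187).
Both 11 ≡ 3 and 187 ≡ 3 (mod 4), so reciprocity gives (11|187) = -(187|11). Reduce: 187 ≡ 0 (mod 11). Now have -(0|11).
The numerator is now 0 with denominator 11 > 1: the symbol is 0.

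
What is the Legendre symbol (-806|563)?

-1

(-806|563)
  = (320|563)    [-806 ≡ 320 mod 563]
  = (5|563)    [563 ≡ 3 mod 8 ⇒ (2|563)^6 = +1]
  = (563|5)    [QR: 5 ≡ 1 mod 4, sign kept]
  = (3|5)    [563 ≡ 3 mod 5]
  = (5|3)    [QR: 5 ≡ 1 mod 4, sign kept]
  = (2|3)    [5 ≡ 2 mod 3]
  = -(1|3)    [3 ≡ 3 mod 8 ⇒ (2|3) = -1]
  = -1    [(1|3) = 1]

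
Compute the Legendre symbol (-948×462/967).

-1

By multiplicativity, (-948·462/967) = (-948/967)·(462/967).
First factor (-948/967):
(-948/967)
  = (19/967)    [-948 ≡ 19 mod 967]
  = -(967/19)    [QR: both ≡ 3 mod 4, sign flips]
  = -(17/19)    [967 ≡ 17 mod 19]
  = -(19/17)    [QR: 17 ≡ 1 mod 4, sign kept]
  = -(2/17)    [19 ≡ 2 mod 17]
  = -(1/17)    [17 ≡ 1 mod 8 ⇒ (2/17) = +1]
  = -1    [(1/17) = 1]
Second factor (462/967):
(462/967)
  = (231/967)    [967 ≡ 7 mod 8 ⇒ (2/967) = +1]
  = -(967/231)    [QR: both ≡ 3 mod 4, sign flips]
  = -(43/231)    [967 ≡ 43 mod 231]
  = (231/43)    [QR: both ≡ 3 mod 4, sign flips]
  = (16/43)    [231 ≡ 16 mod 43]
  = (1/43)    [43 ≡ 3 mod 8 ⇒ (2/43)^4 = +1]
  = 1    [(1/43) = 1]
Product: (-1)·(1) = -1.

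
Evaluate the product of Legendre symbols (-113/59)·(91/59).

By multiplicativity, (-113·91/59) = (-113/59)·(91/59).
First factor (-113/59):
(-113/59)
  = -(113/59)    [59 ≡ 3 mod 4 ⇒ (-1/59) = -1]
  = -(54/59)    [113 ≡ 54 mod 59]
  = (27/59)    [59 ≡ 3 mod 8 ⇒ (2/59) = -1]
  = -(59/27)    [QR: both ≡ 3 mod 4, sign flips]
  = -(5/27)    [59 ≡ 5 mod 27]
  = -(27/5)    [QR: 5 ≡ 1 mod 4, sign kept]
  = -(2/5)    [27 ≡ 2 mod 5]
  = (1/5)    [5 ≡ 5 mod 8 ⇒ (2/5) = -1]
  = 1    [(1/5) = 1]
Second factor (91/59):
(91/59)
  = (32/59)    [91 ≡ 32 mod 59]
  = -(1/59)    [59 ≡ 3 mod 8 ⇒ (2/59)^5 = -1]
  = -1    [(1/59) = 1]
Product: (1)·(-1) = -1.

-1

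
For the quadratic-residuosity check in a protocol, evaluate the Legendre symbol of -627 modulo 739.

(-627|739)
  = -(627|739)    [739 ≡ 3 mod 4 ⇒ (-1|739) = -1]
  = (739|627)    [QR: both ≡ 3 mod 4, sign flips]
  = (112|627)    [739 ≡ 112 mod 627]
  = (7|627)    [627 ≡ 3 mod 8 ⇒ (2|627)^4 = +1]
  = -(627|7)    [QR: both ≡ 3 mod 4, sign flips]
  = -(4|7)    [627 ≡ 4 mod 7]
  = -(1|7)    [7 ≡ 7 mod 8 ⇒ (2|7)^2 = +1]
  = -1    [(1|7) = 1]

-1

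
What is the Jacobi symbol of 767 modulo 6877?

0

6877 ≡ 1 (mod 4), so quadratic reciprocity gives (767/6877) = (6877/767). Reduce: 6877 ≡ 741 (mod 767). Now have (741/767).
741 ≡ 1 (mod 4), so quadratic reciprocity gives (741/767) = (767/741). Reduce: 767 ≡ 26 (mod 741). Now have (26/741).
Factor out 2: 26 = 2·13. Since 741 ≡ 5 (mod 8), (2/741) = -1. Now have -(13/741).
13 ≡ 1 (mod 4), so quadratic reciprocity gives (13/741) = (741/13). Reduce: 741 ≡ 0 (mod 13). Now have -(0/13).
The numerator is now 0 with denominator 13 > 1: the symbol is 0.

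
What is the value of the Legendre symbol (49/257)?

1

49 ≡ 1 (mod 4), so quadratic reciprocity gives (49/257) = (257/49). Reduce: 257 ≡ 12 (mod 49). Now have (12/49).
Factor out 2: 12 = 2^2·3. Since 49 ≡ 1 (mod 8), (2/49) = +1, and (2/49)^2 = +1. Now have (3/49).
49 ≡ 1 (mod 4), so quadratic reciprocity gives (3/49) = (49/3). Reduce: 49 ≡ 1 (mod 3). Now have (1/3).
(1/3) = 1. Collecting the sign factors: 1.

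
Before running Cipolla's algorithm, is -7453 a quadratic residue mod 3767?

(-7453/3767)
  = -(7453/3767)    [3767 ≡ 3 mod 4 ⇒ (-1/3767) = -1]
  = -(3686/3767)    [7453 ≡ 3686 mod 3767]
  = -(1843/3767)    [3767 ≡ 7 mod 8 ⇒ (2/3767) = +1]
  = (3767/1843)    [QR: both ≡ 3 mod 4, sign flips]
  = (81/1843)    [3767 ≡ 81 mod 1843]
  = (1843/81)    [QR: 81 ≡ 1 mod 4, sign kept]
  = (61/81)    [1843 ≡ 61 mod 81]
  = (81/61)    [QR: 61 ≡ 1 mod 4, sign kept]
  = (20/61)    [81 ≡ 20 mod 61]
  = (5/61)    [61 ≡ 5 mod 8 ⇒ (2/61)^2 = +1]
  = (61/5)    [QR: 5 ≡ 1 mod 4, sign kept]
  = (1/5)    [61 ≡ 1 mod 5]
  = 1    [(1/5) = 1]
The Legendre symbol is 1, so x^2 ≡ -7453 (mod 3767) has solution.

yes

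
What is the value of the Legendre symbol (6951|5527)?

(6951|5527)
  = (1424|5527)    [6951 ≡ 1424 mod 5527]
  = (89|5527)    [5527 ≡ 7 mod 8 ⇒ (2|5527)^4 = +1]
  = (5527|89)    [QR: 89 ≡ 1 mod 4, sign kept]
  = (9|89)    [5527 ≡ 9 mod 89]
  = (89|9)    [QR: 9 ≡ 1 mod 4, sign kept]
  = (8|9)    [89 ≡ 8 mod 9]
  = (1|9)    [9 ≡ 1 mod 8 ⇒ (2|9)^3 = +1]
  = 1    [(1|9) = 1]

1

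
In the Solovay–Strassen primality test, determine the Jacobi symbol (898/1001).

-1

(898/1001)
  = (449/1001)    [1001 ≡ 1 mod 8 ⇒ (2/1001) = +1]
  = (1001/449)    [QR: 449 ≡ 1 mod 4, sign kept]
  = (103/449)    [1001 ≡ 103 mod 449]
  = (449/103)    [QR: 449 ≡ 1 mod 4, sign kept]
  = (37/103)    [449 ≡ 37 mod 103]
  = (103/37)    [QR: 37 ≡ 1 mod 4, sign kept]
  = (29/37)    [103 ≡ 29 mod 37]
  = (37/29)    [QR: 29 ≡ 1 mod 4, sign kept]
  = (8/29)    [37 ≡ 8 mod 29]
  = -(1/29)    [29 ≡ 5 mod 8 ⇒ (2/29)^3 = -1]
  = -1    [(1/29) = 1]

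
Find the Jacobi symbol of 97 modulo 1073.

1

(97 / 1073)
  = (1073 / 97)    [QR: 97 ≡ 1 mod 4, sign kept]
  = (6 / 97)    [1073 ≡ 6 mod 97]
  = (3 / 97)    [97 ≡ 1 mod 8 ⇒ (2 / 97) = +1]
  = (97 / 3)    [QR: 97 ≡ 1 mod 4, sign kept]
  = (1 / 3)    [97 ≡ 1 mod 3]
  = 1    [(1 / 3) = 1]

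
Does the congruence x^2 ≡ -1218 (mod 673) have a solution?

yes

Pull out -1: (-1218/673) = (-1/673)·(1218/673). Since 673 ≡ 1 (mod 4), (-1/673) = +1. Now have (1218/673).
Reduce the numerator: 1218 ≡ 545 (mod 673), so (1218/673) = (545/673).
545 ≡ 1 (mod 4), so quadratic reciprocity gives (545/673) = (673/545). Reduce: 673 ≡ 128 (mod 545). Now have (128/545).
Factor out 2: 128 = 2^7. Since 545 ≡ 1 (mod 8), (2/545) = +1, and (2/545)^7 = +1. Now have (1/545).
(1/545) = 1. Collecting the sign factors: 1.
The Legendre symbol is 1, so x^2 ≡ -1218 (mod 673) has solution.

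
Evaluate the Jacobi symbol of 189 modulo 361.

1

189 ≡ 1 (mod 4), so quadratic reciprocity gives (189/361) = (361/189). Reduce: 361 ≡ 172 (mod 189). Now have (172/189).
Factor out 2: 172 = 2^2·43. Since 189 ≡ 5 (mod 8), (2/189) = -1, and (2/189)^2 = +1. Now have (43/189).
189 ≡ 1 (mod 4), so quadratic reciprocity gives (43/189) = (189/43). Reduce: 189 ≡ 17 (mod 43). Now have (17/43).
17 ≡ 1 (mod 4), so quadratic reciprocity gives (17/43) = (43/17). Reduce: 43 ≡ 9 (mod 17). Now have (9/17).
9 ≡ 1 (mod 4), so quadratic reciprocity gives (9/17) = (17/9). Reduce: 17 ≡ 8 (mod 9). Now have (8/9).
Factor out 2: 8 = 2^3. Since 9 ≡ 1 (mod 8), (2/9) = +1, and (2/9)^3 = +1. Now have (1/9).
(1/9) = 1. Collecting the sign factors: 1.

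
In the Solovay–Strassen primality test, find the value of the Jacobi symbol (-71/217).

1

(-71/217)
  = (146/217)    [-71 ≡ 146 mod 217]
  = (73/217)    [217 ≡ 1 mod 8 ⇒ (2/217) = +1]
  = (217/73)    [QR: 73 ≡ 1 mod 4, sign kept]
  = (71/73)    [217 ≡ 71 mod 73]
  = (73/71)    [QR: 73 ≡ 1 mod 4, sign kept]
  = (2/71)    [73 ≡ 2 mod 71]
  = (1/71)    [71 ≡ 7 mod 8 ⇒ (2/71) = +1]
  = 1    [(1/71) = 1]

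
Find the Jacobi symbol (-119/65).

-1

Pull out -1: (-119/65) = (-1/65)·(119/65). Since 65 ≡ 1 (mod 4), (-1/65) = +1. Now have (119/65).
Reduce the numerator: 119 ≡ 54 (mod 65), so (119/65) = (54/65).
Factor out 2: 54 = 2·27. Since 65 ≡ 1 (mod 8), (2/65) = +1. Now have (27/65).
65 ≡ 1 (mod 4), so quadratic reciprocity gives (27/65) = (65/27). Reduce: 65 ≡ 11 (mod 27). Now have (11/27).
Both 11 ≡ 3 and 27 ≡ 3 (mod 4), so reciprocity gives (11/27) = -(27/11). Reduce: 27 ≡ 5 (mod 11). Now have -(5/11).
5 ≡ 1 (mod 4), so quadratic reciprocity gives (5/11) = (11/5). Reduce: 11 ≡ 1 (mod 5). Now have -(1/5).
(1/5) = 1. Collecting the sign factors: -1.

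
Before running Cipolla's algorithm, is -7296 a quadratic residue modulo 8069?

Reduce the numerator: -7296 ≡ 773 (mod 8069), so (-7296|8069) = (773|8069).
773 ≡ 1 (mod 4), so quadratic reciprocity gives (773|8069) = (8069|773). Reduce: 8069 ≡ 339 (mod 773). Now have (339|773).
773 ≡ 1 (mod 4), so quadratic reciprocity gives (339|773) = (773|339). Reduce: 773 ≡ 95 (mod 339). Now have (95|339).
Both 95 ≡ 3 and 339 ≡ 3 (mod 4), so reciprocity gives (95|339) = -(339|95). Reduce: 339 ≡ 54 (mod 95). Now have -(54|95).
Factor out 2: 54 = 2·27. Since 95 ≡ 7 (mod 8), (2|95) = +1. Now have -(27|95).
Both 27 ≡ 3 and 95 ≡ 3 (mod 4), so reciprocity gives (27|95) = -(95|27). Reduce: 95 ≡ 14 (mod 27). Now have (14|27).
Factor out 2: 14 = 2·7. Since 27 ≡ 3 (mod 8), (2|27) = -1. Now have -(7|27).
Both 7 ≡ 3 and 27 ≡ 3 (mod 4), so reciprocity gives (7|27) = -(27|7). Reduce: 27 ≡ 6 (mod 7). Now have (6|7).
Factor out 2: 6 = 2·3. Since 7 ≡ 7 (mod 8), (2|7) = +1. Now have (3|7).
Both 3 ≡ 3 and 7 ≡ 3 (mod 4), so reciprocity gives (3|7) = -(7|3). Reduce: 7 ≡ 1 (mod 3). Now have -(1|3).
(1|3) = 1. Collecting the sign factors: -1.
The Legendre symbol is -1, so x^2 ≡ -7296 (mod 8069) has no solution.

no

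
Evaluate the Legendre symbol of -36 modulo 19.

-1

(-36/19)
  = -(36/19)    [19 ≡ 3 mod 4 ⇒ (-1/19) = -1]
  = -(17/19)    [36 ≡ 17 mod 19]
  = -(19/17)    [QR: 17 ≡ 1 mod 4, sign kept]
  = -(2/17)    [19 ≡ 2 mod 17]
  = -(1/17)    [17 ≡ 1 mod 8 ⇒ (2/17) = +1]
  = -1    [(1/17) = 1]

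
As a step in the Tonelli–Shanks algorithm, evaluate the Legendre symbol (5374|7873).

Factor out 2: 5374 = 2·2687. Since 7873 ≡ 1 (mod 8), (2|7873) = +1. Now have (2687|7873).
7873 ≡ 1 (mod 4), so quadratic reciprocity gives (2687|7873) = (7873|2687). Reduce: 7873 ≡ 2499 (mod 2687). Now have (2499|2687).
Both 2499 ≡ 3 and 2687 ≡ 3 (mod 4), so reciprocity gives (2499|2687) = -(2687|2499). Reduce: 2687 ≡ 188 (mod 2499). Now have -(188|2499).
Factor out 2: 188 = 2^2·47. Since 2499 ≡ 3 (mod 8), (2|2499) = -1, and (2|2499)^2 = +1. Now have -(47|2499).
Both 47 ≡ 3 and 2499 ≡ 3 (mod 4), so reciprocity gives (47|2499) = -(2499|47). Reduce: 2499 ≡ 8 (mod 47). Now have (8|47).
Factor out 2: 8 = 2^3. Since 47 ≡ 7 (mod 8), (2|47) = +1, and (2|47)^3 = +1. Now have (1|47).
(1|47) = 1. Collecting the sign factors: 1.

1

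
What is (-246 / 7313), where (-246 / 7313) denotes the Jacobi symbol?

1

Reduce the numerator: -246 ≡ 7067 (mod 7313), so (-246 / 7313) = (7067 / 7313).
7313 ≡ 1 (mod 4), so quadratic reciprocity gives (7067 / 7313) = (7313 / 7067). Reduce: 7313 ≡ 246 (mod 7067). Now have (246 / 7067).
Factor out 2: 246 = 2·123. Since 7067 ≡ 3 (mod 8), (2 / 7067) = -1. Now have -(123 / 7067).
Both 123 ≡ 3 and 7067 ≡ 3 (mod 4), so reciprocity gives (123 / 7067) = -(7067 / 123). Reduce: 7067 ≡ 56 (mod 123). Now have (56 / 123).
Factor out 2: 56 = 2^3·7. Since 123 ≡ 3 (mod 8), (2 / 123) = -1, and (2 / 123)^3 = -1. Now have -(7 / 123).
Both 7 ≡ 3 and 123 ≡ 3 (mod 4), so reciprocity gives (7 / 123) = -(123 / 7). Reduce: 123 ≡ 4 (mod 7). Now have (4 / 7).
Factor out 2: 4 = 2^2. Since 7 ≡ 7 (mod 8), (2 / 7) = +1, and (2 / 7)^2 = +1. Now have (1 / 7).
(1 / 7) = 1. Collecting the sign factors: 1.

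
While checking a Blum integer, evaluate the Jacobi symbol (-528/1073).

1

(-528/1073)
  = (545/1073)    [-528 ≡ 545 mod 1073]
  = (1073/545)    [QR: 545 ≡ 1 mod 4, sign kept]
  = (528/545)    [1073 ≡ 528 mod 545]
  = (33/545)    [545 ≡ 1 mod 8 ⇒ (2/545)^4 = +1]
  = (545/33)    [QR: 33 ≡ 1 mod 4, sign kept]
  = (17/33)    [545 ≡ 17 mod 33]
  = (33/17)    [QR: 17 ≡ 1 mod 4, sign kept]
  = (16/17)    [33 ≡ 16 mod 17]
  = (1/17)    [17 ≡ 1 mod 8 ⇒ (2/17)^4 = +1]
  = 1    [(1/17) = 1]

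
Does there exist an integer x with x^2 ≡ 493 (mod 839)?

493 ≡ 1 (mod 4), so quadratic reciprocity gives (493/839) = (839/493). Reduce: 839 ≡ 346 (mod 493). Now have (346/493).
Factor out 2: 346 = 2·173. Since 493 ≡ 5 (mod 8), (2/493) = -1. Now have -(173/493).
173 ≡ 1 (mod 4), so quadratic reciprocity gives (173/493) = (493/173). Reduce: 493 ≡ 147 (mod 173). Now have -(147/173).
173 ≡ 1 (mod 4), so quadratic reciprocity gives (147/173) = (173/147). Reduce: 173 ≡ 26 (mod 147). Now have -(26/147).
Factor out 2: 26 = 2·13. Since 147 ≡ 3 (mod 8), (2/147) = -1. Now have (13/147).
13 ≡ 1 (mod 4), so quadratic reciprocity gives (13/147) = (147/13). Reduce: 147 ≡ 4 (mod 13). Now have (4/13).
Factor out 2: 4 = 2^2. Since 13 ≡ 5 (mod 8), (2/13) = -1, and (2/13)^2 = +1. Now have (1/13).
(1/13) = 1. Collecting the sign factors: 1.
(493/839) = 1, and 839 is prime, so 493 is a quadratic residue mod 839.

yes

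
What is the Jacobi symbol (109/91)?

(109/91)
  = (18/91)    [109 ≡ 18 mod 91]
  = -(9/91)    [91 ≡ 3 mod 8 ⇒ (2/91) = -1]
  = -(91/9)    [QR: 9 ≡ 1 mod 4, sign kept]
  = -(1/9)    [91 ≡ 1 mod 9]
  = -1    [(1/9) = 1]

-1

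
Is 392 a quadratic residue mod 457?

yes

(392|457)
  = (49|457)    [457 ≡ 1 mod 8 ⇒ (2|457)^3 = +1]
  = (457|49)    [QR: 49 ≡ 1 mod 4, sign kept]
  = (16|49)    [457 ≡ 16 mod 49]
  = (1|49)    [49 ≡ 1 mod 8 ⇒ (2|49)^4 = +1]
  = 1    [(1|49) = 1]
(392|457) = 1, and 457 is prime, so 392 is a quadratic residue mod 457.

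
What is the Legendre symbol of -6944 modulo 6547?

-1

Pull out -1: (-6944 / 6547) = (-1 / 6547)·(6944 / 6547). Since 6547 ≡ 3 (mod 4), (-1 / 6547) = -1. Now have -(6944 / 6547).
Reduce the numerator: 6944 ≡ 397 (mod 6547), so (6944 / 6547) = (397 / 6547).
397 ≡ 1 (mod 4), so quadratic reciprocity gives (397 / 6547) = (6547 / 397). Reduce: 6547 ≡ 195 (mod 397). Now have -(195 / 397).
397 ≡ 1 (mod 4), so quadratic reciprocity gives (195 / 397) = (397 / 195). Reduce: 397 ≡ 7 (mod 195). Now have -(7 / 195).
Both 7 ≡ 3 and 195 ≡ 3 (mod 4), so reciprocity gives (7 / 195) = -(195 / 7). Reduce: 195 ≡ 6 (mod 7). Now have (6 / 7).
Factor out 2: 6 = 2·3. Since 7 ≡ 7 (mod 8), (2 / 7) = +1. Now have (3 / 7).
Both 3 ≡ 3 and 7 ≡ 3 (mod 4), so reciprocity gives (3 / 7) = -(7 / 3). Reduce: 7 ≡ 1 (mod 3). Now have -(1 / 3).
(1 / 3) = 1. Collecting the sign factors: -1.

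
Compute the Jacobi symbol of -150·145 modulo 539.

-1

By multiplicativity, (-150·145|539) = (-150|539)·(145|539).
First factor (-150|539):
Reduce the numerator: -150 ≡ 389 (mod 539), so (-150|539) = (389|539).
389 ≡ 1 (mod 4), so quadratic reciprocity gives (389|539) = (539|389). Reduce: 539 ≡ 150 (mod 389). Now have (150|389).
Factor out 2: 150 = 2·75. Since 389 ≡ 5 (mod 8), (2|389) = -1. Now have -(75|389).
389 ≡ 1 (mod 4), so quadratic reciprocity gives (75|389) = (389|75). Reduce: 389 ≡ 14 (mod 75). Now have -(14|75).
Factor out 2: 14 = 2·7. Since 75 ≡ 3 (mod 8), (2|75) = -1. Now have (7|75).
Both 7 ≡ 3 and 75 ≡ 3 (mod 4), so reciprocity gives (7|75) = -(75|7). Reduce: 75 ≡ 5 (mod 7). Now have -(5|7).
5 ≡ 1 (mod 4), so quadratic reciprocity gives (5|7) = (7|5). Reduce: 7 ≡ 2 (mod 5). Now have -(2|5).
Factor out 2: 2 = 2. Since 5 ≡ 5 (mod 8), (2|5) = -1. Now have (1|5).
(1|5) = 1. Collecting the sign factors: 1.
Second factor (145|539):
145 ≡ 1 (mod 4), so quadratic reciprocity gives (145|539) = (539|145). Reduce: 539 ≡ 104 (mod 145). Now have (104|145).
Factor out 2: 104 = 2^3·13. Since 145 ≡ 1 (mod 8), (2|145) = +1, and (2|145)^3 = +1. Now have (13|145).
13 ≡ 1 (mod 4), so quadratic reciprocity gives (13|145) = (145|13). Reduce: 145 ≡ 2 (mod 13). Now have (2|13).
Factor out 2: 2 = 2. Since 13 ≡ 5 (mod 8), (2|13) = -1. Now have -(1|13).
(1|13) = 1. Collecting the sign factors: -1.
Product: (1)·(-1) = -1.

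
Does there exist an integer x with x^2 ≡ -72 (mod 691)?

yes

Pull out -1: (-72/691) = (-1/691)·(72/691). Since 691 ≡ 3 (mod 4), (-1/691) = -1. Now have -(72/691).
Factor out 2: 72 = 2^3·9. Since 691 ≡ 3 (mod 8), (2/691) = -1, and (2/691)^3 = -1. Now have (9/691).
9 ≡ 1 (mod 4), so quadratic reciprocity gives (9/691) = (691/9). Reduce: 691 ≡ 7 (mod 9). Now have (7/9).
9 ≡ 1 (mod 4), so quadratic reciprocity gives (7/9) = (9/7). Reduce: 9 ≡ 2 (mod 7). Now have (2/7).
Factor out 2: 2 = 2. Since 7 ≡ 7 (mod 8), (2/7) = +1. Now have (1/7).
(1/7) = 1. Collecting the sign factors: 1.
(-72/691) = 1, and 691 is prime, so -72 is a quadratic residue mod 691.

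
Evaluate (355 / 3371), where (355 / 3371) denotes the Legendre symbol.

1

Both 355 ≡ 3 and 3371 ≡ 3 (mod 4), so reciprocity gives (355 / 3371) = -(3371 / 355). Reduce: 3371 ≡ 176 (mod 355). Now have -(176 / 355).
Factor out 2: 176 = 2^4·11. Since 355 ≡ 3 (mod 8), (2 / 355) = -1, and (2 / 355)^4 = +1. Now have -(11 / 355).
Both 11 ≡ 3 and 355 ≡ 3 (mod 4), so reciprocity gives (11 / 355) = -(355 / 11). Reduce: 355 ≡ 3 (mod 11). Now have (3 / 11).
Both 3 ≡ 3 and 11 ≡ 3 (mod 4), so reciprocity gives (3 / 11) = -(11 / 3). Reduce: 11 ≡ 2 (mod 3). Now have -(2 / 3).
Factor out 2: 2 = 2. Since 3 ≡ 3 (mod 8), (2 / 3) = -1. Now have (1 / 3).
(1 / 3) = 1. Collecting the sign factors: 1.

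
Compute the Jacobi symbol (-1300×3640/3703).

By multiplicativity, (-1300·3640/3703) = (-1300/3703)·(3640/3703).
First factor (-1300/3703):
(-1300/3703)
  = (2403/3703)    [-1300 ≡ 2403 mod 3703]
  = -(3703/2403)    [QR: both ≡ 3 mod 4, sign flips]
  = -(1300/2403)    [3703 ≡ 1300 mod 2403]
  = -(325/2403)    [2403 ≡ 3 mod 8 ⇒ (2/2403)^2 = +1]
  = -(2403/325)    [QR: 325 ≡ 1 mod 4, sign kept]
  = -(128/325)    [2403 ≡ 128 mod 325]
  = (1/325)    [325 ≡ 5 mod 8 ⇒ (2/325)^7 = -1]
  = 1    [(1/325) = 1]
Second factor (3640/3703):
(3640/3703)
  = (455/3703)    [3703 ≡ 7 mod 8 ⇒ (2/3703)^3 = +1]
  = -(3703/455)    [QR: both ≡ 3 mod 4, sign flips]
  = -(63/455)    [3703 ≡ 63 mod 455]
  = (455/63)    [QR: both ≡ 3 mod 4, sign flips]
  = (14/63)    [455 ≡ 14 mod 63]
  = (7/63)    [63 ≡ 7 mod 8 ⇒ (2/63) = +1]
  = -(63/7)    [QR: both ≡ 3 mod 4, sign flips]
  = -(0/7)    [63 ≡ 0 mod 7]
  = 0    [numerator 0, gcd > 1]
Product: (1)·(0) = 0.

0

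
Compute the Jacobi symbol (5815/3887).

Reduce the numerator: 5815 ≡ 1928 (mod 3887), so (5815/3887) = (1928/3887).
Factor out 2: 1928 = 2^3·241. Since 3887 ≡ 7 (mod 8), (2/3887) = +1, and (2/3887)^3 = +1. Now have (241/3887).
241 ≡ 1 (mod 4), so quadratic reciprocity gives (241/3887) = (3887/241). Reduce: 3887 ≡ 31 (mod 241). Now have (31/241).
241 ≡ 1 (mod 4), so quadratic reciprocity gives (31/241) = (241/31). Reduce: 241 ≡ 24 (mod 31). Now have (24/31).
Factor out 2: 24 = 2^3·3. Since 31 ≡ 7 (mod 8), (2/31) = +1, and (2/31)^3 = +1. Now have (3/31).
Both 3 ≡ 3 and 31 ≡ 3 (mod 4), so reciprocity gives (3/31) = -(31/3). Reduce: 31 ≡ 1 (mod 3). Now have -(1/3).
(1/3) = 1. Collecting the sign factors: -1.

-1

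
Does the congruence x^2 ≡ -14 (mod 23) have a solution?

Reduce the numerator: -14 ≡ 9 (mod 23), so (-14/23) = (9/23).
9 ≡ 1 (mod 4), so quadratic reciprocity gives (9/23) = (23/9). Reduce: 23 ≡ 5 (mod 9). Now have (5/9).
5 ≡ 1 (mod 4), so quadratic reciprocity gives (5/9) = (9/5). Reduce: 9 ≡ 4 (mod 5). Now have (4/5).
Factor out 2: 4 = 2^2. Since 5 ≡ 5 (mod 8), (2/5) = -1, and (2/5)^2 = +1. Now have (1/5).
(1/5) = 1. Collecting the sign factors: 1.
The Legendre symbol is 1, so x^2 ≡ -14 (mod 23) has solution.

yes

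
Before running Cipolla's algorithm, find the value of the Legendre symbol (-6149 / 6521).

1

Reduce the numerator: -6149 ≡ 372 (mod 6521), so (-6149 / 6521) = (372 / 6521).
Factor out 2: 372 = 2^2·93. Since 6521 ≡ 1 (mod 8), (2 / 6521) = +1, and (2 / 6521)^2 = +1. Now have (93 / 6521).
93 ≡ 1 (mod 4), so quadratic reciprocity gives (93 / 6521) = (6521 / 93). Reduce: 6521 ≡ 11 (mod 93). Now have (11 / 93).
93 ≡ 1 (mod 4), so quadratic reciprocity gives (11 / 93) = (93 / 11). Reduce: 93 ≡ 5 (mod 11). Now have (5 / 11).
5 ≡ 1 (mod 4), so quadratic reciprocity gives (5 / 11) = (11 / 5). Reduce: 11 ≡ 1 (mod 5). Now have (1 / 5).
(1 / 5) = 1. Collecting the sign factors: 1.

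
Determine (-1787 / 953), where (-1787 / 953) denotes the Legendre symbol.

Reduce the numerator: -1787 ≡ 119 (mod 953), so (-1787 / 953) = (119 / 953).
953 ≡ 1 (mod 4), so quadratic reciprocity gives (119 / 953) = (953 / 119). Reduce: 953 ≡ 1 (mod 119). Now have (1 / 119).
(1 / 119) = 1. Collecting the sign factors: 1.

1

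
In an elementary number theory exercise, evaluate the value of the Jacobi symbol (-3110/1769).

(-3110/1769)
  = (3110/1769)    [1769 ≡ 1 mod 4 ⇒ (-1/1769) = +1]
  = (1341/1769)    [3110 ≡ 1341 mod 1769]
  = (1769/1341)    [QR: 1341 ≡ 1 mod 4, sign kept]
  = (428/1341)    [1769 ≡ 428 mod 1341]
  = (107/1341)    [1341 ≡ 5 mod 8 ⇒ (2/1341)^2 = +1]
  = (1341/107)    [QR: 1341 ≡ 1 mod 4, sign kept]
  = (57/107)    [1341 ≡ 57 mod 107]
  = (107/57)    [QR: 57 ≡ 1 mod 4, sign kept]
  = (50/57)    [107 ≡ 50 mod 57]
  = (25/57)    [57 ≡ 1 mod 8 ⇒ (2/57) = +1]
  = (57/25)    [QR: 25 ≡ 1 mod 4, sign kept]
  = (7/25)    [57 ≡ 7 mod 25]
  = (25/7)    [QR: 25 ≡ 1 mod 4, sign kept]
  = (4/7)    [25 ≡ 4 mod 7]
  = (1/7)    [7 ≡ 7 mod 8 ⇒ (2/7)^2 = +1]
  = 1    [(1/7) = 1]

1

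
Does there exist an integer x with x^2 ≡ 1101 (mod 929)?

(1101/929)
  = (172/929)    [1101 ≡ 172 mod 929]
  = (43/929)    [929 ≡ 1 mod 8 ⇒ (2/929)^2 = +1]
  = (929/43)    [QR: 929 ≡ 1 mod 4, sign kept]
  = (26/43)    [929 ≡ 26 mod 43]
  = -(13/43)    [43 ≡ 3 mod 8 ⇒ (2/43) = -1]
  = -(43/13)    [QR: 13 ≡ 1 mod 4, sign kept]
  = -(4/13)    [43 ≡ 4 mod 13]
  = -(1/13)    [13 ≡ 5 mod 8 ⇒ (2/13)^2 = +1]
  = -1    [(1/13) = 1]
The Legendre symbol is -1, so x^2 ≡ 1101 (mod 929) has no solution.

no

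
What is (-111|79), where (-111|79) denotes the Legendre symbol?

-1

Pull out -1: (-111|79) = (-1|79)·(111|79). Since 79 ≡ 3 (mod 4), (-1|79) = -1. Now have -(111|79).
Reduce the numerator: 111 ≡ 32 (mod 79), so (111|79) = (32|79).
Factor out 2: 32 = 2^5. Since 79 ≡ 7 (mod 8), (2|79) = +1, and (2|79)^5 = +1. Now have -(1|79).
(1|79) = 1. Collecting the sign factors: -1.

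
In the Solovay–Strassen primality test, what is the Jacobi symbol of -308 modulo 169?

1

(-308|169)
  = (30|169)    [-308 ≡ 30 mod 169]
  = (15|169)    [169 ≡ 1 mod 8 ⇒ (2|169) = +1]
  = (169|15)    [QR: 169 ≡ 1 mod 4, sign kept]
  = (4|15)    [169 ≡ 4 mod 15]
  = (1|15)    [15 ≡ 7 mod 8 ⇒ (2|15)^2 = +1]
  = 1    [(1|15) = 1]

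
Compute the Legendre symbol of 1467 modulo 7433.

(1467 / 7433)
  = (7433 / 1467)    [QR: 7433 ≡ 1 mod 4, sign kept]
  = (98 / 1467)    [7433 ≡ 98 mod 1467]
  = -(49 / 1467)    [1467 ≡ 3 mod 8 ⇒ (2 / 1467) = -1]
  = -(1467 / 49)    [QR: 49 ≡ 1 mod 4, sign kept]
  = -(46 / 49)    [1467 ≡ 46 mod 49]
  = -(23 / 49)    [49 ≡ 1 mod 8 ⇒ (2 / 49) = +1]
  = -(49 / 23)    [QR: 49 ≡ 1 mod 4, sign kept]
  = -(3 / 23)    [49 ≡ 3 mod 23]
  = (23 / 3)    [QR: both ≡ 3 mod 4, sign flips]
  = (2 / 3)    [23 ≡ 2 mod 3]
  = -(1 / 3)    [3 ≡ 3 mod 8 ⇒ (2 / 3) = -1]
  = -1    [(1 / 3) = 1]

-1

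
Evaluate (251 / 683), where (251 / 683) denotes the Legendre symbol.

-1

(251 / 683)
  = -(683 / 251)    [QR: both ≡ 3 mod 4, sign flips]
  = -(181 / 251)    [683 ≡ 181 mod 251]
  = -(251 / 181)    [QR: 181 ≡ 1 mod 4, sign kept]
  = -(70 / 181)    [251 ≡ 70 mod 181]
  = (35 / 181)    [181 ≡ 5 mod 8 ⇒ (2 / 181) = -1]
  = (181 / 35)    [QR: 181 ≡ 1 mod 4, sign kept]
  = (6 / 35)    [181 ≡ 6 mod 35]
  = -(3 / 35)    [35 ≡ 3 mod 8 ⇒ (2 / 35) = -1]
  = (35 / 3)    [QR: both ≡ 3 mod 4, sign flips]
  = (2 / 3)    [35 ≡ 2 mod 3]
  = -(1 / 3)    [3 ≡ 3 mod 8 ⇒ (2 / 3) = -1]
  = -1    [(1 / 3) = 1]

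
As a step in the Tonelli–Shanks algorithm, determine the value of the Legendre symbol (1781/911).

-1

(1781/911)
  = (870/911)    [1781 ≡ 870 mod 911]
  = (435/911)    [911 ≡ 7 mod 8 ⇒ (2/911) = +1]
  = -(911/435)    [QR: both ≡ 3 mod 4, sign flips]
  = -(41/435)    [911 ≡ 41 mod 435]
  = -(435/41)    [QR: 41 ≡ 1 mod 4, sign kept]
  = -(25/41)    [435 ≡ 25 mod 41]
  = -(41/25)    [QR: 25 ≡ 1 mod 4, sign kept]
  = -(16/25)    [41 ≡ 16 mod 25]
  = -(1/25)    [25 ≡ 1 mod 8 ⇒ (2/25)^4 = +1]
  = -1    [(1/25) = 1]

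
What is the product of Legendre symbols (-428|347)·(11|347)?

-1

By multiplicativity, (-428·11|347) = (-428|347)·(11|347).
First factor (-428|347):
(-428|347)
  = -(428|347)    [347 ≡ 3 mod 4 ⇒ (-1|347) = -1]
  = -(81|347)    [428 ≡ 81 mod 347]
  = -(347|81)    [QR: 81 ≡ 1 mod 4, sign kept]
  = -(23|81)    [347 ≡ 23 mod 81]
  = -(81|23)    [QR: 81 ≡ 1 mod 4, sign kept]
  = -(12|23)    [81 ≡ 12 mod 23]
  = -(3|23)    [23 ≡ 7 mod 8 ⇒ (2|23)^2 = +1]
  = (23|3)    [QR: both ≡ 3 mod 4, sign flips]
  = (2|3)    [23 ≡ 2 mod 3]
  = -(1|3)    [3 ≡ 3 mod 8 ⇒ (2|3) = -1]
  = -1    [(1|3) = 1]
Second factor (11|347):
(11|347)
  = -(347|11)    [QR: both ≡ 3 mod 4, sign flips]
  = -(6|11)    [347 ≡ 6 mod 11]
  = (3|11)    [11 ≡ 3 mod 8 ⇒ (2|11) = -1]
  = -(11|3)    [QR: both ≡ 3 mod 4, sign flips]
  = -(2|3)    [11 ≡ 2 mod 3]
  = (1|3)    [3 ≡ 3 mod 8 ⇒ (2|3) = -1]
  = 1    [(1|3) = 1]
Product: (-1)·(1) = -1.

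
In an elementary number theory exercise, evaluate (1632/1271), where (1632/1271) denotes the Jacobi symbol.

(1632/1271)
  = (361/1271)    [1632 ≡ 361 mod 1271]
  = (1271/361)    [QR: 361 ≡ 1 mod 4, sign kept]
  = (188/361)    [1271 ≡ 188 mod 361]
  = (47/361)    [361 ≡ 1 mod 8 ⇒ (2/361)^2 = +1]
  = (361/47)    [QR: 361 ≡ 1 mod 4, sign kept]
  = (32/47)    [361 ≡ 32 mod 47]
  = (1/47)    [47 ≡ 7 mod 8 ⇒ (2/47)^5 = +1]
  = 1    [(1/47) = 1]

1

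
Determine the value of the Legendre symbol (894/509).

Reduce the numerator: 894 ≡ 385 (mod 509), so (894/509) = (385/509).
385 ≡ 1 (mod 4), so quadratic reciprocity gives (385/509) = (509/385). Reduce: 509 ≡ 124 (mod 385). Now have (124/385).
Factor out 2: 124 = 2^2·31. Since 385 ≡ 1 (mod 8), (2/385) = +1, and (2/385)^2 = +1. Now have (31/385).
385 ≡ 1 (mod 4), so quadratic reciprocity gives (31/385) = (385/31). Reduce: 385 ≡ 13 (mod 31). Now have (13/31).
13 ≡ 1 (mod 4), so quadratic reciprocity gives (13/31) = (31/13). Reduce: 31 ≡ 5 (mod 13). Now have (5/13).
5 ≡ 1 (mod 4), so quadratic reciprocity gives (5/13) = (13/5). Reduce: 13 ≡ 3 (mod 5). Now have (3/5).
5 ≡ 1 (mod 4), so quadratic reciprocity gives (3/5) = (5/3). Reduce: 5 ≡ 2 (mod 3). Now have (2/3).
Factor out 2: 2 = 2. Since 3 ≡ 3 (mod 8), (2/3) = -1. Now have -(1/3).
(1/3) = 1. Collecting the sign factors: -1.

-1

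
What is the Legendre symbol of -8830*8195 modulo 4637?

By multiplicativity, (-8830·8195/4637) = (-8830/4637)·(8195/4637).
First factor (-8830/4637):
(-8830/4637)
  = (8830/4637)    [4637 ≡ 1 mod 4 ⇒ (-1/4637) = +1]
  = (4193/4637)    [8830 ≡ 4193 mod 4637]
  = (4637/4193)    [QR: 4193 ≡ 1 mod 4, sign kept]
  = (444/4193)    [4637 ≡ 444 mod 4193]
  = (111/4193)    [4193 ≡ 1 mod 8 ⇒ (2/4193)^2 = +1]
  = (4193/111)    [QR: 4193 ≡ 1 mod 4, sign kept]
  = (86/111)    [4193 ≡ 86 mod 111]
  = (43/111)    [111 ≡ 7 mod 8 ⇒ (2/111) = +1]
  = -(111/43)    [QR: both ≡ 3 mod 4, sign flips]
  = -(25/43)    [111 ≡ 25 mod 43]
  = -(43/25)    [QR: 25 ≡ 1 mod 4, sign kept]
  = -(18/25)    [43 ≡ 18 mod 25]
  = -(9/25)    [25 ≡ 1 mod 8 ⇒ (2/25) = +1]
  = -(25/9)    [QR: 9 ≡ 1 mod 4, sign kept]
  = -(7/9)    [25 ≡ 7 mod 9]
  = -(9/7)    [QR: 9 ≡ 1 mod 4, sign kept]
  = -(2/7)    [9 ≡ 2 mod 7]
  = -(1/7)    [7 ≡ 7 mod 8 ⇒ (2/7) = +1]
  = -1    [(1/7) = 1]
Second factor (8195/4637):
(8195/4637)
  = (3558/4637)    [8195 ≡ 3558 mod 4637]
  = -(1779/4637)    [4637 ≡ 5 mod 8 ⇒ (2/4637) = -1]
  = -(4637/1779)    [QR: 4637 ≡ 1 mod 4, sign kept]
  = -(1079/1779)    [4637 ≡ 1079 mod 1779]
  = (1779/1079)    [QR: both ≡ 3 mod 4, sign flips]
  = (700/1079)    [1779 ≡ 700 mod 1079]
  = (175/1079)    [1079 ≡ 7 mod 8 ⇒ (2/1079)^2 = +1]
  = -(1079/175)    [QR: both ≡ 3 mod 4, sign flips]
  = -(29/175)    [1079 ≡ 29 mod 175]
  = -(175/29)    [QR: 29 ≡ 1 mod 4, sign kept]
  = -(1/29)    [175 ≡ 1 mod 29]
  = -1    [(1/29) = 1]
Product: (-1)·(-1) = 1.

1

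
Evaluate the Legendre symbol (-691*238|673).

By multiplicativity, (-691·238|673) = (-691|673)·(238|673).
First factor (-691|673):
Pull out -1: (-691|673) = (-1|673)·(691|673). Since 673 ≡ 1 (mod 4), (-1|673) = +1. Now have (691|673).
Reduce the numerator: 691 ≡ 18 (mod 673), so (691|673) = (18|673).
Factor out 2: 18 = 2·9. Since 673 ≡ 1 (mod 8), (2|673) = +1. Now have (9|673).
9 ≡ 1 (mod 4), so quadratic reciprocity gives (9|673) = (673|9). Reduce: 673 ≡ 7 (mod 9). Now have (7|9).
9 ≡ 1 (mod 4), so quadratic reciprocity gives (7|9) = (9|7). Reduce: 9 ≡ 2 (mod 7). Now have (2|7).
Factor out 2: 2 = 2. Since 7 ≡ 7 (mod 8), (2|7) = +1. Now have (1|7).
(1|7) = 1. Collecting the sign factors: 1.
Second factor (238|673):
Factor out 2: 238 = 2·119. Since 673 ≡ 1 (mod 8), (2|673) = +1. Now have (119|673).
673 ≡ 1 (mod 4), so quadratic reciprocity gives (119|673) = (673|119). Reduce: 673 ≡ 78 (mod 119). Now have (78|119).
Factor out 2: 78 = 2·39. Since 119 ≡ 7 (mod 8), (2|119) = +1. Now have (39|119).
Both 39 ≡ 3 and 119 ≡ 3 (mod 4), so reciprocity gives (39|119) = -(119|39). Reduce: 119 ≡ 2 (mod 39). Now have -(2|39).
Factor out 2: 2 = 2. Since 39 ≡ 7 (mod 8), (2|39) = +1. Now have -(1|39).
(1|39) = 1. Collecting the sign factors: -1.
Product: (1)·(-1) = -1.

-1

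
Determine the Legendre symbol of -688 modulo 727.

(-688 / 727)
  = (39 / 727)    [-688 ≡ 39 mod 727]
  = -(727 / 39)    [QR: both ≡ 3 mod 4, sign flips]
  = -(25 / 39)    [727 ≡ 25 mod 39]
  = -(39 / 25)    [QR: 25 ≡ 1 mod 4, sign kept]
  = -(14 / 25)    [39 ≡ 14 mod 25]
  = -(7 / 25)    [25 ≡ 1 mod 8 ⇒ (2 / 25) = +1]
  = -(25 / 7)    [QR: 25 ≡ 1 mod 4, sign kept]
  = -(4 / 7)    [25 ≡ 4 mod 7]
  = -(1 / 7)    [7 ≡ 7 mod 8 ⇒ (2 / 7)^2 = +1]
  = -1    [(1 / 7) = 1]

-1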